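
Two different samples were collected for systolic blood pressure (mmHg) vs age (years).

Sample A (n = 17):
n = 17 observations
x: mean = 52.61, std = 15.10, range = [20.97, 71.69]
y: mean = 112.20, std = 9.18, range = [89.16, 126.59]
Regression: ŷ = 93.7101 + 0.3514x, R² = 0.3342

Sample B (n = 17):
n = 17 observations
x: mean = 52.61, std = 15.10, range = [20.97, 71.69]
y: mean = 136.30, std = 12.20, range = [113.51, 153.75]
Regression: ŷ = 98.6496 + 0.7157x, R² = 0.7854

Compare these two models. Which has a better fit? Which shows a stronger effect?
Model B has the better fit (R² = 0.7854 vs 0.3342). Model B shows the stronger effect (|β₁| = 0.7157 vs 0.3514).

Model Comparison:

Which explains more variance? (R²)
- Model A: R² = 0.3342 → 33.42% of variance in blood pressure explained
- Model B: R² = 0.7854 → 78.54% of variance in blood pressure explained
- 0.7854 > 0.3342 → Model B has the better fit

Which has the larger per-year effect? (|β₁|)
- Model A: β₁ = 0.3514 → predicted blood pressure rises 0.3514 mmHg per additional year of age
- Model B: β₁ = 0.7157 → predicted blood pressure rises 0.7157 mmHg per additional year of age
- |0.3514| < |0.7157| → Model B shows the stronger marginal effect

Note: The two samples could reflect different populations, time periods, or measurement quality.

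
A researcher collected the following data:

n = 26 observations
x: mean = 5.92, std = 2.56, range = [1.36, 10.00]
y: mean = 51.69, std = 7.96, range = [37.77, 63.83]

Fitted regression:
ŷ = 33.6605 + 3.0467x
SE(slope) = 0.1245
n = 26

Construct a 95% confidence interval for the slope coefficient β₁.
The 95% CI for β₁ is (2.7897, 3.3037)

Confidence interval for the slope:

The 95% CI for β₁ is: β̂₁ ± t*(α/2, n-2) × SE(β̂₁)

Step 1: Find critical t-value
- Confidence level = 0.95
- Degrees of freedom = n - 2 = 26 - 2 = 24
- t*(α/2, 24) = 2.0639

Step 2: Calculate margin of error
Margin = 2.0639 × 0.1245 = 0.2570

Step 3: Construct interval
CI = 3.0467 ± 0.2570
CI = (2.7897, 3.3037)

Interpretation: intervals built this way capture the true β₁ in 95% of repeated samples; here the plausible range for the per-unit effect of x on y is 2.7897 to 3.3037.
Since 0 is outside the interval, a two-sided test at α = 0.05 would reject H₀: β₁ = 0.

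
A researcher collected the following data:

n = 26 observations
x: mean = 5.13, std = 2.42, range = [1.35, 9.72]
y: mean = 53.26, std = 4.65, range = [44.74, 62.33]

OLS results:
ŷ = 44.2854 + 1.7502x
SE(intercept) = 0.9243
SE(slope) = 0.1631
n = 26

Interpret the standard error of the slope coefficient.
The slope 1.7502 is pinned down to within about ±0.1631 (one SE) by these data — relative uncertainty 9.3%, i.e. precise.

SE(β̂₁) = 0.1631 says: if we drew many samples of n = 26 from the same population and refit each time, the fitted slopes would scatter with a standard deviation of roughly 0.1631 around the true β₁.

Relative precision:
- SE / |β̂₁| = 0.1631 / 1.7502 = 9.3%
- Rule of thumb (under 20%: precise; 20% to under 50%: moderately precise; 50% or more: imprecise) → precise

Link to interval estimation: a confidence interval for β₁ is β̂₁ ± t* × 0.1631, so SE sets the half-width per unit of t*.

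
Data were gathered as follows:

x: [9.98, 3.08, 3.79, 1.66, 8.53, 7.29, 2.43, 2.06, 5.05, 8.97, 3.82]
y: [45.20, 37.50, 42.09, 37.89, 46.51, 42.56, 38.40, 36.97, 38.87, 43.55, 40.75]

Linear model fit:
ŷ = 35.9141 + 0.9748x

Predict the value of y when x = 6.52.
ŷ = 42.2698

Plug x = 6.52 into the fitted line:

ŷ = 35.9141 + 0.9748 × 6.52
ŷ = 35.9141 + 6.3557
ŷ = 42.2698

This is a point prediction; actual observations scatter around it by roughly the residual standard deviation.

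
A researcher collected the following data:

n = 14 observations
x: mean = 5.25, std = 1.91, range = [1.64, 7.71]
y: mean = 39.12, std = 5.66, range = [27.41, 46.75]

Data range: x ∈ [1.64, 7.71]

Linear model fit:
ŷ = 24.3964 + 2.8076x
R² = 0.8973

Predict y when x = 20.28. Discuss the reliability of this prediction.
ŷ = 81.3345, but this is extrapolation (above the data range [1.64, 7.71]) and may be unreliable.

Prediction calculation:
ŷ = 24.3964 + 2.8076 × 20.28
ŷ = 81.3345

Reliability:
- Data range: x ∈ [1.64, 7.71]
- Prediction point: x = 20.28 is 12.57 units above the observed range → this is EXTRAPOLATION, not interpolation

Why that matters here:
- There are no observations near this x to validate the fitted line there
- Real relationships often flatten, saturate, or turn nonlinear at extremes

Report the number if required, but flag clearly that it is an extrapolation.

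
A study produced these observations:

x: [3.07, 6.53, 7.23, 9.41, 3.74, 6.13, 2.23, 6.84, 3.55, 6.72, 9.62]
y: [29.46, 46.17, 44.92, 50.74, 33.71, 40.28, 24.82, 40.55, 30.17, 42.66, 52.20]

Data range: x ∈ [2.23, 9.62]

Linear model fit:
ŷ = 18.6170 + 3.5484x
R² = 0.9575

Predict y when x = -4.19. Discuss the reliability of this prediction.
The equation gives ŷ = 3.7492; however x = -4.19 is 6.42 units below the observed range, so this extrapolated value should not be trusted.

Prediction calculation:
ŷ = 18.6170 + 3.5484 × (-4.19)
ŷ = 3.7492

Reliability:
- Data range: x ∈ [2.23, 9.62]
- Prediction point: x = -4.19 is 6.42 units below the observed range → this is EXTRAPOLATION, not interpolation

Why that matters here:
- R² describes fit only over the sampled x values; it says nothing about behaviour beyond them
- There are no observations near this x to validate the fitted line there

A defensible statement: 'if the linear trend continued to x = -4.19, y would be about 3.7492' — the premise is untested.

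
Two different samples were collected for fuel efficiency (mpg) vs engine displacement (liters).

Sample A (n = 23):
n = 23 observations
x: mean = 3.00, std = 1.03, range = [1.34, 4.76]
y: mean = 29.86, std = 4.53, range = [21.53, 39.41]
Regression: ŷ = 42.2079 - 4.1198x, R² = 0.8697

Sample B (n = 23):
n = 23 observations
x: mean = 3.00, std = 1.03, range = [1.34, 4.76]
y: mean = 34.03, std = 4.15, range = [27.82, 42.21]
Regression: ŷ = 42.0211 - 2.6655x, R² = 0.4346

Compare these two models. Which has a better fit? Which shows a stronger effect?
Model A has the better fit (R² = 0.8697 vs 0.4346). Model A shows the stronger effect (|β₁| = 4.1198 vs 2.6655).

Model Comparison:

Goodness of fit (R²):
- Model A: R² = 0.8697 → 86.97% of variance in fuel efficiency explained
- Model B: R² = 0.4346 → 43.46% of variance in fuel efficiency explained
- 0.8697 > 0.4346 → Model A has the better fit

Which has the larger per-liter effect? (|β₁|)
- Model A: β₁ = -4.1198 → predicted fuel efficiency falls 4.1198 mpg per additional liter of engine displacement
- Model B: β₁ = -2.6655 → predicted fuel efficiency falls 2.6655 mpg per additional liter of engine displacement
- |-4.1198| > |-2.6655| → Model A shows the stronger marginal effect

Notes:
- A better fit (higher R²) doesn't necessarily mean a more important relationship.
- R² measures how tightly points cluster around the line; β₁ measures how steep the line is — they answer different questions.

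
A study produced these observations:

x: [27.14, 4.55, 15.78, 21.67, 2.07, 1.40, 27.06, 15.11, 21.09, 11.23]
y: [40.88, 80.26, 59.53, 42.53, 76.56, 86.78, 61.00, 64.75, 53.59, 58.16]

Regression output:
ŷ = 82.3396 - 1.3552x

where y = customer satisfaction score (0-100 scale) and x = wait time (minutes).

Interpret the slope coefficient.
On average, satisfaction score is about 1.3552 points lower for every extra minute of wait time.

The slope coefficient β₁ = -1.3552 represents the marginal effect of wait time on satisfaction score.

Interpretation:
- Wait time up by 1 minute → predicted satisfaction score decreases by 1.3552 points
- The effect is assumed constant over the observed range of x (linearity)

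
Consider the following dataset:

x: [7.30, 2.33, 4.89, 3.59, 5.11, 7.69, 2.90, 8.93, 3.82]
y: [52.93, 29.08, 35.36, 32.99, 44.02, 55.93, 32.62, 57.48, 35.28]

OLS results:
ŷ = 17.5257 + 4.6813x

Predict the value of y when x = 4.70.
ŷ = 39.5278

To predict y for x = 4.70, substitute into the regression equation:

ŷ = 17.5257 + 4.6813 × 4.70
ŷ = 17.5257 + 22.0021
ŷ = 39.5278

This is a point prediction; actual observations scatter around it by roughly the residual standard deviation.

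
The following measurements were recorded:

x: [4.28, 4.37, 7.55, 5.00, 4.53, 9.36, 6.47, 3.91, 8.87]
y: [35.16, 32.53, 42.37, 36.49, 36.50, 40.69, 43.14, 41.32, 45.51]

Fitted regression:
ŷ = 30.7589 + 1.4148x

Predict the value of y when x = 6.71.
ŷ = 40.2522

Plug x = 6.71 into the fitted line:

ŷ = 30.7589 + 1.4148 × 6.71
ŷ = 30.7589 + 9.4933
ŷ = 40.2522

This is a point prediction; actual observations scatter around it by roughly the residual standard deviation.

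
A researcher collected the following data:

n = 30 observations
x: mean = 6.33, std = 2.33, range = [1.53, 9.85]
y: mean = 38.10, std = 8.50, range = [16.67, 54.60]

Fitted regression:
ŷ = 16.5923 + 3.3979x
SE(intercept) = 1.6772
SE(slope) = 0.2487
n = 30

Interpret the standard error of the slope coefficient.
SE(slope) = 0.2487 measures the uncertainty in the estimated slope. The coefficient is estimated precisely (SE/|β̂₁| = 7.3%).

SE(β̂₁) = 0.2487 says: if we drew many samples of n = 30 from the same population and refit each time, the fitted slopes would scatter with a standard deviation of roughly 0.2487 around the true β₁.

Relative precision:
- SE / |β̂₁| = 0.2487 / 3.3979 = 7.3%
- Rule of thumb (under 20%: precise; 20% to under 50%: moderately precise; 50% or more: imprecise) → precise

Link to interval estimation: a confidence interval for β₁ is β̂₁ ± t* × 0.2487, so SE sets the half-width per unit of t*.

What drives SE(β̂₁): larger n (here n = 30) → smaller SE; wider spread of x values → smaller SE; more residual scatter → larger SE.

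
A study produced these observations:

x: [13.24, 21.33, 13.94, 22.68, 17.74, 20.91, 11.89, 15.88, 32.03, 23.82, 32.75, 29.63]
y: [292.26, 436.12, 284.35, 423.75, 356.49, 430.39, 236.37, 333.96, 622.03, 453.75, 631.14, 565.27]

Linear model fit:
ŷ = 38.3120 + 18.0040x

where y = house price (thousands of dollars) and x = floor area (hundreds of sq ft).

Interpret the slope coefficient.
On average, house price is about 18.0040 thousand dollars higher for every extra hundred sq ft of floor area.

The slope β₁ = 18.0040 gives the rate at which the fitted house price changes with floor area.

Interpretation:
- Floor area up by 1 hundred sq ft → predicted house price increases by 18.0040 thousand dollars
- The effect is assumed constant over the observed range of x (linearity)

The intercept β₀ = 38.3120 is the predicted house price when floor area = 0; since the smallest observed x is 11.89, this is an extrapolation and mainly anchors the line.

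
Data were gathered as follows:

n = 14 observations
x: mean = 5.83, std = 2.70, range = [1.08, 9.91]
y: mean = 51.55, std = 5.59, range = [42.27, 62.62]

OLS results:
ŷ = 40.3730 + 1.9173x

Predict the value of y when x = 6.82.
ŷ = 53.4490

x = 6.82 lies inside the observed range [1.08, 9.91], so the fitted equation applies directly:

ŷ = 40.3730 + 1.9173 × 6.82
ŷ = 40.3730 + 13.0760
ŷ = 53.4490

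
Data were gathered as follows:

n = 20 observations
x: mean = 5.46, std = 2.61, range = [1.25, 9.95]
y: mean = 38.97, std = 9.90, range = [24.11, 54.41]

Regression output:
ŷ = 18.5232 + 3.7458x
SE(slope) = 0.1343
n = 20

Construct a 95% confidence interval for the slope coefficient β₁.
The 95% CI for β₁ is (3.4636, 4.0280)

Confidence interval for the slope:

The 95% CI for β₁ is: β̂₁ ± t*(α/2, n-2) × SE(β̂₁)

Step 1: Find critical t-value
- Confidence level = 0.95
- Degrees of freedom = n - 2 = 20 - 2 = 18
- t*(α/2, 18) = 2.1009

Step 2: Calculate margin of error
Margin = 2.1009 × 0.1343 = 0.2822

Step 3: Construct interval
CI = 3.7458 ± 0.2822
CI = (3.4636, 4.0280)

Interpretation: We are 95% confident that the true slope β₁ lies between 3.4636 and 4.0280.
Since 0 is outside the interval, a two-sided test at α = 0.05 would reject H₀: β₁ = 0.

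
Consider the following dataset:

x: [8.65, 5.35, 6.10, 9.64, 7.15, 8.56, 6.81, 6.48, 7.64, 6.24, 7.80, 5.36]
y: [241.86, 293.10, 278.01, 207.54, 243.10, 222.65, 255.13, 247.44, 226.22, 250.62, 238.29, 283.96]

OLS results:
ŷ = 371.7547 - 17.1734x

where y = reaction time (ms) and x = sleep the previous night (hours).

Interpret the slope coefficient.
For each additional hour of sleep, predicted reaction time decreases by approximately 17.1734 ms.

The slope coefficient β₁ = -17.1734 represents the marginal effect of sleep on reaction time.

Interpretation:
- Sleep up by 1 hour → predicted reaction time decreases by 17.1734 ms
- This is a linear approximation: the same per-unit change is assumed across the whole observed x range

(β₀ = 371.7547 is the fitted value at x = 0 and is not part of the slope interpretation.)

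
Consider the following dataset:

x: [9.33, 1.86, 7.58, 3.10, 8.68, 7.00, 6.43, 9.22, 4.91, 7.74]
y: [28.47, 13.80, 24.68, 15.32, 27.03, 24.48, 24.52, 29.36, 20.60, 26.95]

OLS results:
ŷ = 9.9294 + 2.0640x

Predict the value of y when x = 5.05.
ŷ = 20.3526

To predict y for x = 5.05, substitute into the regression equation:

ŷ = 9.9294 + 2.0640 × 5.05
ŷ = 9.9294 + 10.4232
ŷ = 20.3526

This is a point prediction; actual observations scatter around it by roughly the residual standard deviation.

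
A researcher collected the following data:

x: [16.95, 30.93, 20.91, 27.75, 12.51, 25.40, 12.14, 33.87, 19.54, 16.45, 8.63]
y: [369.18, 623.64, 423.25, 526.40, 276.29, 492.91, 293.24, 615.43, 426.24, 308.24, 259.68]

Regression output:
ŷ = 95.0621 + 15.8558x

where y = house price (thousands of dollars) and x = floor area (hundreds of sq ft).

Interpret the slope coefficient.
On average, house price is about 15.8558 thousand dollars higher for every extra hundred sq ft of floor area.

The slope coefficient β₁ = 15.8558 represents the marginal effect of floor area on house price.

Interpretation:
- Floor area up by 1 hundred sq ft → predicted house price increases by 15.8558 thousand dollars
- The effect is assumed constant over the observed range of x (linearity)
- The sign (+) gives the direction; the magnitude 15.8558 gives the size of the effect per hundred sq ft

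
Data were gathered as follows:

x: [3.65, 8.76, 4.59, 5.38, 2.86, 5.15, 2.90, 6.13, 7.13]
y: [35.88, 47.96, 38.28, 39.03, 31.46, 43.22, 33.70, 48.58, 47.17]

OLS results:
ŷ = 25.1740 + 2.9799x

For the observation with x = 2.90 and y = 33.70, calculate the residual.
Residual = -0.1157

The residual is the difference between the actual value and the predicted value:

Residual = y - ŷ

Step 1: Calculate predicted value
ŷ = 25.1740 + 2.9799 × 2.90
ŷ = 33.8157

Step 2: Calculate residual
Residual = 33.70 - 33.8157
Residual = -0.1157

Interpretation: the model overestimates the actual value by 0.1157 at this point (negative residual → observation lies below the fitted line).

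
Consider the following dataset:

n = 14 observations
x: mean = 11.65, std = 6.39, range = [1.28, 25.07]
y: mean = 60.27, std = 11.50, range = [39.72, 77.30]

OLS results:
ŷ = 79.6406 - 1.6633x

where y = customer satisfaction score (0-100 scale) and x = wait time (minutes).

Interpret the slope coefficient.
For each additional minute of wait time, predicted satisfaction score decreases by approximately 1.6633 points.

The slope coefficient β₁ = -1.6633 represents the marginal effect of wait time on satisfaction score.

Interpretation:
- Wait time up by 1 minute → predicted satisfaction score decreases by 1.6633 points
- This is a linear approximation: the same per-unit change is assumed across the whole observed x range

The intercept β₀ = 79.6406 is the predicted satisfaction score when wait time = 0; since the smallest observed x is 1.28, this is an extrapolation and mainly anchors the line.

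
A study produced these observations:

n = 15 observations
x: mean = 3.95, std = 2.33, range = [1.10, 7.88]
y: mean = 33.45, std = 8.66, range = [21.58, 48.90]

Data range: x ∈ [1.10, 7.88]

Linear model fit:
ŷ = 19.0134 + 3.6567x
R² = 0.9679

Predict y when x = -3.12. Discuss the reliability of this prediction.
The equation gives ŷ = 7.6045; however x = -3.12 is 4.22 units below the observed range, so this extrapolated value should not be trusted.

Prediction calculation:
ŷ = 19.0134 + 3.6567 × (-3.12)
ŷ = 7.6045

Reliability:
- Data range: x ∈ [1.10, 7.88]
- Prediction point: x = -3.12 is 4.22 units below the observed range → this is EXTRAPOLATION, not interpolation

Why that matters here:
- R² describes fit only over the sampled x values; it says nothing about behaviour beyond them
- The standard error of prediction grows with (x − x̄)², and x = -3.12 is far from x̄ = 3.95
- There are no observations near this x to validate the fitted line there

A defensible statement: 'if the linear trend continued to x = -3.12, y would be about 7.6045' — the premise is untested.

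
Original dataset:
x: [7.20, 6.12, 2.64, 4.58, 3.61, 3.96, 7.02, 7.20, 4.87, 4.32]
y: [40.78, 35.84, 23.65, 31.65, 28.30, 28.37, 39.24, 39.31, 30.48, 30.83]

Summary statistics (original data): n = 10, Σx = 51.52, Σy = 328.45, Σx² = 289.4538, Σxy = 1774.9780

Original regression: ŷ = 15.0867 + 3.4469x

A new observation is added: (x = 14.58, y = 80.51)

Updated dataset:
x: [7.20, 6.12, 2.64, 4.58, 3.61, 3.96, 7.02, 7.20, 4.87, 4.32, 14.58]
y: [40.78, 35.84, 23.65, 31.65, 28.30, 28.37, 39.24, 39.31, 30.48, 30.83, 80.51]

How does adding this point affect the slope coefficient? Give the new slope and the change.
New slope β₁ = 4.6870 versus 3.4469 before: a change of +1.2401 (+36.0%).

x = 14.58 lies well outside the original x-range [2.64, 7.20] (x̄ ≈ 5.15), so this observation has high leverage and can move the slope substantially.

Step 1: Update the sums with the new point (n goes from 10 to 11)
Σx  = 51.52 + 14.58 = 66.10
Σy  = 328.45 + 80.51 = 408.96
Σx² = 289.4538 + 14.58² = 289.4538 + 212.5764 = 502.0302
Σxy = 1774.9780 + 14.58×80.51 = 1774.9780 + 1173.8358 = 2948.8138

Step 2: Recompute the slope with b₁ = (nΣxy − ΣxΣy) / (nΣx² − (Σx)²)
Numerator   = 11×2948.8138 − 66.10×408.96 = 32436.9518 − 27032.2560 = 5404.6958
Denominator = 11×502.0302 − 66.10² = 5522.3322 − 4369.2100 = 1153.1222
b₁(new) = 5404.6958 / 1153.1222 = 4.6870

(Same formula on the original sums: (10×1774.9780 − 51.52×328.45) / (10×289.4538 − 51.52²) = 828.0360 / 240.2276 = 3.4469, matching the given fit.)

Step 3: Change in slope
Δβ₁ = 4.6870 − 3.4469 = +1.2401
Relative change = +1.2401 / 3.4469 × 100% = +36.0%
→ the slope increases when the point is added.

Because the point sits above the extension of the original line at a high-leverage x, it tilts the fit up.
In practice: check such a point for data-entry or measurement error.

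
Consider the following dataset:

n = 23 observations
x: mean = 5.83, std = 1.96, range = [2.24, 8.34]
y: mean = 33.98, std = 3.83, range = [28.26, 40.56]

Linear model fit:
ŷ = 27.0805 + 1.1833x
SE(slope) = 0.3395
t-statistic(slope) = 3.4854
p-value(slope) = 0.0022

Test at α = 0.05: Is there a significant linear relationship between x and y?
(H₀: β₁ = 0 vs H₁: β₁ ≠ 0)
p-value = 0.0022 < α = 0.05, so we reject H₀. The relationship is significant.

Hypothesis test for the slope coefficient:

H₀: β₁ = 0 (no linear relationship)
H₁: β₁ ≠ 0 (linear relationship exists)

Test statistic: t = β̂₁ / SE(β̂₁) = 1.1833 / 0.3395 = 3.4854

p = 0.0022: how often a slope estimate this far from 0 (in SE units) would arise by chance if β₁ were truly 0.

Decision rule: reject H₀ if p-value < α.
p-value = 0.0022 < α = 0.05 → reject H₀.

Conclusion: the linear association between x and y is significant at the 5% level.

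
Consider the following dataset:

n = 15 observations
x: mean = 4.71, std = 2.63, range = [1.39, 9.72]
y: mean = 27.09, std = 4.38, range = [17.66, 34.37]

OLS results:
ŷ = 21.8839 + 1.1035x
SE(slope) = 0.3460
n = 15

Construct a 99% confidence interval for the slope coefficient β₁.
The 99% CI for β₁ is (0.0612, 2.1458)

Confidence interval for the slope:

The 99% CI for β₁ is: β̂₁ ± t*(α/2, n-2) × SE(β̂₁)

Step 1: Find critical t-value
- Confidence level = 0.99
- Degrees of freedom = n - 2 = 15 - 2 = 13
- t*(α/2, 13) = 3.0123

Step 2: Calculate margin of error
Margin = 3.0123 × 0.3460 = 1.0423

Step 3: Construct interval
CI = 1.1035 ± 1.0423
CI = (0.0612, 2.1458)

Interpretation: We are 99% confident that the true slope β₁ lies between 0.0612 and 2.1458.
Both endpoints are positive, so the data support a genuinely positive slope at this confidence level.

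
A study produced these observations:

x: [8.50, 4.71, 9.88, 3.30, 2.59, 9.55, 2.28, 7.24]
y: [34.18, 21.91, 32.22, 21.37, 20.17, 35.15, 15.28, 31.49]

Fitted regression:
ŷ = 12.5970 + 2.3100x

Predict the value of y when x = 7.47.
ŷ = 29.8527

x = 7.47 lies inside the observed range [2.28, 9.88], so the fitted equation applies directly:

ŷ = 12.5970 + 2.3100 × 7.47
ŷ = 12.5970 + 17.2557
ŷ = 29.8527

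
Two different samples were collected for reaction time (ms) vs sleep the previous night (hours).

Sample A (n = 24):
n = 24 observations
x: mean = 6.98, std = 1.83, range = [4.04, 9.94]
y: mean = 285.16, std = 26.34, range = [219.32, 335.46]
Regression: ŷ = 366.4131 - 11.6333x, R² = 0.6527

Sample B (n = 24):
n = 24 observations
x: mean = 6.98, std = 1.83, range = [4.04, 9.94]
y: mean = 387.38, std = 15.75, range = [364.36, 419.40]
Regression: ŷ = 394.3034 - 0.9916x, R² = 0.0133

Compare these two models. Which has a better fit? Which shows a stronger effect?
Model A has the better fit (R² = 0.6527 vs 0.0133). Model A shows the stronger effect (|β₁| = 11.6333 vs 0.9916).

Model Comparison:

Fit — compare R²:
- Model A: R² = 0.6527 → 65.27% of variance in reaction time explained
- Model B: R² = 0.0133 → 1.33% of variance in reaction time explained
- 0.6527 > 0.0133 → Model A has the better fit

Which has the larger per-hour effect? (|β₁|)
- Model A: β₁ = -11.6333 → predicted reaction time falls 11.6333 ms per additional hour of sleep
- Model B: β₁ = -0.9916 → predicted reaction time falls 0.9916 ms per additional hour of sleep
- |-11.6333| > |-0.9916| → Model A shows the stronger marginal effect

Notes:
- R² measures how tightly points cluster around the line; β₁ measures how steep the line is — they answer different questions.
- A steeper slope doesn't make a better model if the scatter around the line is large.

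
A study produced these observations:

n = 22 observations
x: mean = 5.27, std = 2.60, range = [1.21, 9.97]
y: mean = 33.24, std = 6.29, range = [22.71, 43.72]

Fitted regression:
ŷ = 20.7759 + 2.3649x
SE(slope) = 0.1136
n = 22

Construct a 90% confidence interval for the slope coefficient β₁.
The 90% CI for β₁ is (2.1690, 2.5608)

Confidence interval for the slope:

The 90% CI for β₁ is: β̂₁ ± t*(α/2, n-2) × SE(β̂₁)

Step 1: Find critical t-value
- Confidence level = 0.9
- Degrees of freedom = n - 2 = 22 - 2 = 20
- t*(α/2, 20) = 1.7247

Step 2: Calculate margin of error
Margin = 1.7247 × 0.1136 = 0.1959

Step 3: Construct interval
CI = 2.3649 ± 0.1959
CI = (2.1690, 2.5608)

Interpretation: intervals built this way capture the true β₁ in 90% of repeated samples; here the plausible range for the per-unit effect of x on y is 2.1690 to 2.5608.
The interval does not include 0, suggesting a significant linear relationship.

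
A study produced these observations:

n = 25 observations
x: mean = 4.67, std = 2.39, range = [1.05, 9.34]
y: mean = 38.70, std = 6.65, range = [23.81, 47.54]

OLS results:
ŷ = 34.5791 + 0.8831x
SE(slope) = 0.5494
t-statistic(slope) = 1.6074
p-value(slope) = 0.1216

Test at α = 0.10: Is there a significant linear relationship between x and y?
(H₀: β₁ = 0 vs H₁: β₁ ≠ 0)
p-value = 0.1216 ≥ α = 0.10, so we fail to reject H₀. The relationship is not significant.

Hypothesis test for the slope coefficient:

H₀: β₁ = 0 (no linear relationship)
H₁: β₁ ≠ 0 (linear relationship exists)

Test statistic: t = β̂₁ / SE(β̂₁) = 0.8831 / 0.5494 = 1.6074

The p-value (0.1216) is the probability, under H₀, of a t-statistic at least as extreme as |t| = 1.6074 (two-sided, df = n − 2 = 23).

Decision rule: reject H₀ if p-value < α.
p-value = 0.1216 ≥ α = 0.10 → fail to reject H₀.

At α = 0.10 the data do not provide convincing evidence of a nonzero slope.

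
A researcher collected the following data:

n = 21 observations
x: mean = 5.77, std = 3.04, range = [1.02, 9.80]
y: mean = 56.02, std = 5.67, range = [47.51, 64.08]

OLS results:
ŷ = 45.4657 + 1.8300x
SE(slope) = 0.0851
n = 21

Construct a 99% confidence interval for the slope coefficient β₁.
The 99% CI for β₁ is (1.5865, 2.0735)

Confidence interval for the slope:

The 99% CI for β₁ is: β̂₁ ± t*(α/2, n-2) × SE(β̂₁)

Step 1: Find critical t-value
- Confidence level = 0.99
- Degrees of freedom = n - 2 = 21 - 2 = 19
- t*(α/2, 19) = 2.8609

Step 2: Calculate margin of error
Margin = 2.8609 × 0.0851 = 0.2435

Step 3: Construct interval
CI = 1.8300 ± 0.2435
CI = (1.5865, 2.0735)

Interpretation: each one-unit increase in x is associated with a change in mean y of between 1.5865 and 2.0735, with 99% confidence.
The interval does not include 0, suggesting a significant linear relationship.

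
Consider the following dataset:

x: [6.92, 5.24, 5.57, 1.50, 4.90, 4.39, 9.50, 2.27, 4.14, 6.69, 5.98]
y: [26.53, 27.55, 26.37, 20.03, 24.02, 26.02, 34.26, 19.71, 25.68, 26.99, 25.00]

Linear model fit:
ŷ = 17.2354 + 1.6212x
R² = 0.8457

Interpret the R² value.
The model explains 84.57% of the variance in y (R² = 0.8457), leaving 15.43% unexplained; the fit is strong.

R² = 1 − SS_res/SS_tot compares the residual scatter to the total scatter of y about its mean.

Here R² = 0.8457:
- Explained: 84.57% of the variation in y
- Unexplained (residual): 100% − 84.57% = 15.43%
- Rule of thumb (below 0.3 weak; 0.3 to below 0.7 moderate; 0.7 and above strong) → strong

Note: R² never decreases when predictors are added, so it should not be used alone to compare models of different size.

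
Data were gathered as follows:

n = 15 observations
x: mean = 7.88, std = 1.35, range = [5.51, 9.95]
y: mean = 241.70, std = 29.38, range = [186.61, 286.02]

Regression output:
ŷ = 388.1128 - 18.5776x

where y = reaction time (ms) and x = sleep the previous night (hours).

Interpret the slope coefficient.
On average, reaction time is about 18.5776 ms lower for every extra hour of sleep.

The slope coefficient β₁ = -18.5776 represents the marginal effect of sleep on reaction time.

Interpretation:
- Sleep up by 1 hour → predicted reaction time decreases by 18.5776 ms
- The effect is assumed constant over the observed range of x (linearity)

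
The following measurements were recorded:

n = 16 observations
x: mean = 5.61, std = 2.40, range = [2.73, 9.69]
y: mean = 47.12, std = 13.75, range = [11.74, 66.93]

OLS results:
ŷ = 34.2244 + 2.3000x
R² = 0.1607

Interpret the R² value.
The model explains 16.07% of the variance in y (R² = 0.1607), leaving 83.93% unexplained; the fit is weak.

R² (coefficient of determination) measures the proportion of variance in y explained by the regression model.

Here R² = 0.1607:
- Explained: 16.07% of the variation in y
- Unexplained (residual): 100% − 16.07% = 83.93%
- Rule of thumb (below 0.3 weak; 0.3 to below 0.7 moderate; 0.7 and above strong) → weak

Note: R² says nothing about causation, and a high R² does not by itself mean the linear form is appropriate — check the residuals.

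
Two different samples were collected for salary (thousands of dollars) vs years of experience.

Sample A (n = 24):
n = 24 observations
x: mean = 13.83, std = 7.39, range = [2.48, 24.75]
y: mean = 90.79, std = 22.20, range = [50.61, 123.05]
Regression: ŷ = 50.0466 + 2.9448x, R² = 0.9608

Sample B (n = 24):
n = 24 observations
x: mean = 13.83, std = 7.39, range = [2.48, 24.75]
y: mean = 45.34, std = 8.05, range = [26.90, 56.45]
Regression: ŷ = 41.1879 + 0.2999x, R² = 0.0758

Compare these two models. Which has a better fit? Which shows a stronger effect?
Model A has the better fit (R² = 0.9608 vs 0.0758). Model A shows the stronger effect (|β₁| = 2.9448 vs 0.2999).

Model Comparison:

Goodness of fit (R²):
- Model A: R² = 0.9608 → 96.08% of variance in salary explained
- Model B: R² = 0.0758 → 7.58% of variance in salary explained
- 0.9608 > 0.0758 → Model A has the better fit

Strength of effect — compare |β₁|:
- Model A: β₁ = 2.9448 → predicted salary rises 2.9448 thousand dollars per additional year of experience
- Model B: β₁ = 0.2999 → predicted salary rises 0.2999 thousand dollars per additional year of experience
- |2.9448| > |0.2999| → Model A shows the stronger marginal effect

Notes:
- R² measures how tightly points cluster around the line; β₁ measures how steep the line is — they answer different questions.
- The two samples could reflect different populations, time periods, or measurement quality.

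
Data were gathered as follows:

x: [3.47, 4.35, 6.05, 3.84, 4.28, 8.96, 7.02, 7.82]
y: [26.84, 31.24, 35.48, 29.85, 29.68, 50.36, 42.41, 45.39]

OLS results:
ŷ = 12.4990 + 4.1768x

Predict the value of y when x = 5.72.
ŷ = 36.3903

To predict y for x = 5.72, substitute into the regression equation:

ŷ = 12.4990 + 4.1768 × 5.72
ŷ = 12.4990 + 23.8913
ŷ = 36.3903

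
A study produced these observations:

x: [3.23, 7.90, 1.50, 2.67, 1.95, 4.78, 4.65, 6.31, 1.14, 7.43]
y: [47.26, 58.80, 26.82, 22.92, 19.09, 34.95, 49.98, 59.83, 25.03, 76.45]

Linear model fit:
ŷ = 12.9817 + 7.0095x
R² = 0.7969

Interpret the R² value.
The model explains 79.69% of the variance in y (R² = 0.7969), leaving 20.31% unexplained; the fit is strong.

R² = 1 − SS_res/SS_tot compares the residual scatter to the total scatter of y about its mean.

Here R² = 0.7969:
- Explained: 79.69% of the variation in y
- Unexplained (residual): 100% − 79.69% = 20.31%
- Rule of thumb (below 0.3 weak; 0.3 to below 0.7 moderate; 0.7 and above strong) → strong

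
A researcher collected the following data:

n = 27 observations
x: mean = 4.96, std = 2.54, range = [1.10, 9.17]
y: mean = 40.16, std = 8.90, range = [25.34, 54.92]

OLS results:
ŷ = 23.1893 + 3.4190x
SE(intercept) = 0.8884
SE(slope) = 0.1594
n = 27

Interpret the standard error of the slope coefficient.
SE(slope) = 0.1594 measures the uncertainty in the estimated slope. The coefficient is estimated precisely (SE/|β̂₁| = 4.7%).

SE(β̂₁) = s / √Sxx, where s is the residual standard deviation and Sxx = Σ(x − x̄)². It is the yardstick for how far β̂₁ = 3.4190 could plausibly be from the true slope.

Relative precision:
- SE / |β̂₁| = 0.1594 / 3.4190 = 4.7%
- Rule of thumb (under 20%: precise; 20% to under 50%: moderately precise; 50% or more: imprecise) → precise

Link to the t-test: t = β̂₁ / SE(β̂₁) = 3.4190 / 0.1594 = 21.4492, the statistic for H₀: β₁ = 0.

What drives SE(β̂₁): larger n (here n = 27) → smaller SE.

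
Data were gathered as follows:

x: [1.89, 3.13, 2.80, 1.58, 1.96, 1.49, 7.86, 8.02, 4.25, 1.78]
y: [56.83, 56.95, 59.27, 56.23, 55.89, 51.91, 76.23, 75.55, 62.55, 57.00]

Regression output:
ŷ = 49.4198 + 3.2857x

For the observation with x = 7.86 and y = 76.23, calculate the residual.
Residual = 0.9846

The residual is the difference between the actual value and the predicted value:

Residual = y - ŷ

Step 1: Calculate predicted value
ŷ = 49.4198 + 3.2857 × 7.86
ŷ = 75.2454

Step 2: Calculate residual
Residual = 76.23 - 75.2454
Residual = 0.9846

Sign check: y > ŷ, so the point is above the line and the fit underestimates here.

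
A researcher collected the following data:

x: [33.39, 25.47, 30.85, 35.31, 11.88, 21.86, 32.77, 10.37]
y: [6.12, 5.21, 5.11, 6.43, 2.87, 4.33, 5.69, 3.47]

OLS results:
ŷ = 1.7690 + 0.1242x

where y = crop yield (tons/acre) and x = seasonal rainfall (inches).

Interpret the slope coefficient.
For each additional inch of rainfall, predicted crop yield increases by approximately 0.1242 tons/acre.

The slope coefficient β₁ = 0.1242 represents the marginal effect of rainfall on crop yield.

Interpretation:
- Rainfall up by 1 inch → predicted crop yield increases by 0.1242 tons/acre
- The effect is assumed constant over the observed range of x (linearity)
- The sign (+) gives the direction; the magnitude 0.1242 gives the size of the effect per inch

The intercept β₀ = 1.7690 is the predicted crop yield when rainfall = 0; since the smallest observed x is 10.37, this is an extrapolation and mainly anchors the line.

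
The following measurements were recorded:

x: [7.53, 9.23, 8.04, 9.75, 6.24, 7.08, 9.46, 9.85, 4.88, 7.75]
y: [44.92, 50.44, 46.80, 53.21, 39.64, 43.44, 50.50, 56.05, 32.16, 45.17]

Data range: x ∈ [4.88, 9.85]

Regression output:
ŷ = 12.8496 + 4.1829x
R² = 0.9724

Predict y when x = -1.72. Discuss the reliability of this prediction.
ŷ = 5.6550, but this is extrapolation (below the data range [4.88, 9.85]) and may be unreliable.

Prediction calculation:
ŷ = 12.8496 + 4.1829 × (-1.72)
ŷ = 5.6550

Reliability:
- Data range: x ∈ [4.88, 9.85]
- Prediction point: x = -1.72 is 6.60 units below the observed range → this is EXTRAPOLATION, not interpolation

Why that matters here:
- There are no observations near this x to validate the fitted line there
- R² describes fit only over the sampled x values; it says nothing about behaviour beyond them

Report the number if required, but flag clearly that it is an extrapolation.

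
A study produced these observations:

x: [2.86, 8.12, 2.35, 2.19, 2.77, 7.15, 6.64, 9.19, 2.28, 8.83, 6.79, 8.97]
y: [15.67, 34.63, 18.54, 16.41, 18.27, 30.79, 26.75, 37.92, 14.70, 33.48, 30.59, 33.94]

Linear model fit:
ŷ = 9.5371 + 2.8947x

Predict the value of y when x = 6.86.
ŷ = 29.3947

x = 6.86 lies inside the observed range [2.19, 9.19], so the fitted equation applies directly:

ŷ = 9.5371 + 2.8947 × 6.86
ŷ = 9.5371 + 19.8576
ŷ = 29.3947

This is a point prediction; actual observations scatter around it by roughly the residual standard deviation.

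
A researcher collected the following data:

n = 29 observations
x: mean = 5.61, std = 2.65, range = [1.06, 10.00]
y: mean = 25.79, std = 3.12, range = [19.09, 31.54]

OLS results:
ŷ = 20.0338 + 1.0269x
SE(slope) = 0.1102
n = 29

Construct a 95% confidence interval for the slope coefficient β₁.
The 95% CI for β₁ is (0.8008, 1.2530)

Confidence interval for the slope:

The 95% CI for β₁ is: β̂₁ ± t*(α/2, n-2) × SE(β̂₁)

Step 1: Find critical t-value
- Confidence level = 0.95
- Degrees of freedom = n - 2 = 29 - 2 = 27
- t*(α/2, 27) = 2.0518

Step 2: Calculate margin of error
Margin = 2.0518 × 0.1102 = 0.2261

Step 3: Construct interval
CI = 1.0269 ± 0.2261
CI = (0.8008, 1.2530)

Interpretation: We are 95% confident that the true slope β₁ lies between 0.8008 and 1.2530.
Both endpoints are positive, so the data support a genuinely positive slope at this confidence level.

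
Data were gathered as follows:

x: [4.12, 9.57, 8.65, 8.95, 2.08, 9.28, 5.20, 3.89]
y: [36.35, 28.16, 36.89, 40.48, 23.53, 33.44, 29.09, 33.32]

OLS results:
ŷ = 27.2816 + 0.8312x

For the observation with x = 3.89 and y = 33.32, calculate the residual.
Residual = 2.8050

The residual is the difference between the actual value and the predicted value:

Residual = y - ŷ

Step 1: Calculate predicted value
ŷ = 27.2816 + 0.8312 × 3.89
ŷ = 30.5150

Step 2: Calculate residual
Residual = 33.32 - 30.5150
Residual = 2.8050

Sign check: y > ŷ, so the point is above the line and the fit underestimates here.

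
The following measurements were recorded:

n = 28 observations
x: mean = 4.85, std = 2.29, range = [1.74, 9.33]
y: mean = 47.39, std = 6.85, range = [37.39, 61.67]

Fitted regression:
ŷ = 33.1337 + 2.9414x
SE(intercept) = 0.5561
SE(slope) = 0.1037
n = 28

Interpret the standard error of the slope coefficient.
SE(β̂₁) = 0.1037 is the estimated standard deviation of the slope estimate across repeated samples; relative to β̂₁ = 2.9414 that is 3.5%, a precise estimate.

SE(β̂₁) = 0.1037 says: if we drew many samples of n = 28 from the same population and refit each time, the fitted slopes would scatter with a standard deviation of roughly 0.1037 around the true β₁.

Relative precision:
- SE / |β̂₁| = 0.1037 / 2.9414 = 3.5%
- Rule of thumb (under 20%: precise; 20% to under 50%: moderately precise; 50% or more: imprecise) → precise

Rough 95% range (±2 SE): 2.9414 ± 0.2074 → (2.7340, 3.1488).

What drives SE(β̂₁): more residual scatter → larger SE; wider spread of x values → smaller SE.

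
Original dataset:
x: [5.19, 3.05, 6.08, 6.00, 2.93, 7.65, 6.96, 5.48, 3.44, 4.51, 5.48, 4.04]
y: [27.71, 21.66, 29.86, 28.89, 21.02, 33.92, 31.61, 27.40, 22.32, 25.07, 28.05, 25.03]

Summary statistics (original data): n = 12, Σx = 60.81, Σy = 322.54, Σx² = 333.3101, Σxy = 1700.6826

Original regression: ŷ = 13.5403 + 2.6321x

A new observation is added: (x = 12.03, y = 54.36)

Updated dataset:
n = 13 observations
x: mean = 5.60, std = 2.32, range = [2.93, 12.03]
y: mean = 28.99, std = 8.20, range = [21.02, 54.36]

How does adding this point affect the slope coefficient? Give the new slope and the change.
New slope β₁ = 3.4739 versus 2.6321 before: a change of +0.8418 (+32.0%).

x = 12.03 lies well outside the original x-range [2.93, 7.65] (x̄ ≈ 5.07), so this observation has high leverage and can move the slope substantially.

Step 1: Update the sums with the new point (n goes from 12 to 13)
Σx  = 60.81 + 12.03 = 72.84
Σy  = 322.54 + 54.36 = 376.90
Σx² = 333.3101 + 12.03² = 333.3101 + 144.7209 = 478.0310
Σxy = 1700.6826 + 12.03×54.36 = 1700.6826 + 653.9508 = 2354.6334

Step 2: Recompute the slope with b₁ = (nΣxy − ΣxΣy) / (nΣx² − (Σx)²)
Numerator   = 13×2354.6334 − 72.84×376.90 = 30610.2342 − 27453.3960 = 3156.8382
Denominator = 13×478.0310 − 72.84² = 6214.4030 − 5305.6656 = 908.7374
b₁(new) = 3156.8382 / 908.7374 = 3.4739

(Same formula on the original sums: (12×1700.6826 − 60.81×322.54) / (12×333.3101 − 60.81²) = 794.5338 / 301.8651 = 2.6321, matching the given fit.)

Step 3: Change in slope
Δβ₁ = 3.4739 − 2.6321 = +0.8418
Relative change = +0.8418 / 2.6321 × 100% = +32.0%
→ the slope increases when the point is added.

A high-leverage point only changes the slope if it is off the original line; here y = 54.36 is above the original trend, so the slope increases.
In practice: investigate whether it comes from the same population as the rest of the sample; refit with and without it and report both if conclusions differ.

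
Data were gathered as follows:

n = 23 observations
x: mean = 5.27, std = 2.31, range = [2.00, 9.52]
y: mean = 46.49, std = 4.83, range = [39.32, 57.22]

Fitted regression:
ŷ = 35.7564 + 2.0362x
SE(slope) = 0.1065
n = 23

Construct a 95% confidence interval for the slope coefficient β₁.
The 95% CI for β₁ is (1.8147, 2.2577)

Confidence interval for the slope:

The 95% CI for β₁ is: β̂₁ ± t*(α/2, n-2) × SE(β̂₁)

Step 1: Find critical t-value
- Confidence level = 0.95
- Degrees of freedom = n - 2 = 23 - 2 = 21
- t*(α/2, 21) = 2.0796

Step 2: Calculate margin of error
Margin = 2.0796 × 0.1065 = 0.2215

Step 3: Construct interval
CI = 2.0362 ± 0.2215
CI = (1.8147, 2.2577)

Interpretation: We are 95% confident that the true slope β₁ lies between 1.8147 and 2.2577.
Both endpoints are positive, so the data support a genuinely positive slope at this confidence level.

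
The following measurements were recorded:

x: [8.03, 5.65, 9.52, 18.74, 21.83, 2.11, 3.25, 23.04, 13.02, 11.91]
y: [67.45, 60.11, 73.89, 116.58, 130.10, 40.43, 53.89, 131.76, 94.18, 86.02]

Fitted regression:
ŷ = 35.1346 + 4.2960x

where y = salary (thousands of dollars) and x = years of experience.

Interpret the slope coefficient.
An increase of one year in experience is associated with a 4.2960 thousand dollars increase in predicted salary.

The slope coefficient β₁ = 4.2960 represents the marginal effect of experience on salary.

Interpretation:
- Experience up by 1 year → predicted salary increases by 4.2960 thousand dollars
- The effect is assumed constant over the observed range of x (linearity)

(β₀ = 35.1346 is the fitted value at x = 0 and is not part of the slope interpretation.)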